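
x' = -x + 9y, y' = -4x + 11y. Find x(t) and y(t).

Coefficient matrix A = [[-1, 9], [-4, 11]].
Characteristic polynomial det(A - λI) = λ^2 - 10λ + 25 = 0.
Single eigenvalue λ = 5 with algebraic multiplicity 2.
Eigenvector v = (-3,-2); generalized eigenvector w with (A-λI)w=v is (-1,-1).
General solution: e^(5t)[K_1·v + K_2·(t·v + w)].

x(t) = -3K_1e^(5t) - 3K_2te^(5t) - K_2e^(5t), y(t) = -2K_1e^(5t) - 2K_2te^(5t) - K_2e^(5t)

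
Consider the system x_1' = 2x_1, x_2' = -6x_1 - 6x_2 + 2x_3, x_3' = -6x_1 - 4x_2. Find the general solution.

x_1(t) = c_1e^(2t), x_2(t) = -c_1e^(2t) + c_2e^(-4t) + c_3e^(-2t), x_3(t) = -c_1e^(2t) + c_2e^(-4t) + 2c_3e^(-2t)

Coefficient matrix A = [[2, 0, 0], [-6, -6, 2], [-6, -4, 0]].
det(A - λI) = 0 gives eigenvalues λ = 2, -4, -2.
For λ=2: eigenvector (1,-1,-1).
For λ=-4: eigenvector (0,1,1).
For λ=-2: eigenvector (0,1,2).
General solution: c_1e^(2t)(1,-1,-1) + c_2e^(-4t)(0,1,1) + c_3e^(-2t)(0,1,2).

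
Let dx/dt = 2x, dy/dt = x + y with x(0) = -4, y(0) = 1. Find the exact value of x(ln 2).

-16

A = [[2,0],[1,1]]; eigenvalues λ = 1, 2.
Eigenvectors: (0,1) for λ=1, (-1,-1) for λ=2.
From the initial condition, c_1 = 5, c_2 = 4.
x(ln 2) = (5)(2^1)(0) + (4)(2^2)(-1) = -16.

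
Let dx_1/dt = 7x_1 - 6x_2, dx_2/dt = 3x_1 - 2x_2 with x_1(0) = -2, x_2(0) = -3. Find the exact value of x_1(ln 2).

24

A = [[7,-6],[3,-2]]; eigenvalues λ = 4, 1.
Eigenvectors: (-2,-1) for λ=4, (-1,-1) for λ=1.
From the initial condition, c_1 = -1, c_2 = 4.
x_1(ln 2) = (-1)(2^4)(-2) + (4)(2^1)(-1) = 24.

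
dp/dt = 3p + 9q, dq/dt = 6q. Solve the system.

Coefficient matrix A = [[3, 9], [0, 6]].
Characteristic polynomial det(A - λI) = λ^2 - 9λ + 18 = 0.
Eigenvalues λ = 6, 3.
For λ=6: (A-λI) row 1 is [-3, 9], so an eigenvector is (3, 1).
For λ=3: (A-λI) row 1 is [0, 9], so an eigenvector is (-1, 0).
General solution: c_1e^(6t)(3,1) + c_2e^(3t)(-1,0).

p(t) = 3c_1e^(6t) - c_2e^(3t), q(t) = c_1e^(6t)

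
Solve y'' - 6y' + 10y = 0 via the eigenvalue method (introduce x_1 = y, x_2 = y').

Let x_1 = y, x_2 = y'. Then x_1' = x_2 and x_2' = -10x_1 + 6x_2.
A = [[0,1],[-10,6]]; det(A-λI) = λ^2 - 6λ + 10.
Eigenvalues λ = 3 ± i.

y(t) = c_1e^(3t)cos(t) + c_2e^(3t)sin(t)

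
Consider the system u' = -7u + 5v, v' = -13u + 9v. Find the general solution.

u(t) = -2c_1e^(t)sin(t) - c_1e^(t)cos(t) - c_2e^(t)sin(t) + 2c_2e^(t)cos(t), v(t) = -3c_1e^(t)sin(t) - 2c_1e^(t)cos(t) - 2c_2e^(t)sin(t) + 3c_2e^(t)cos(t)

Coefficient matrix A = [[-7, 5], [-13, 9]].
Characteristic polynomial det(A - λI) = λ^2 - 2λ + 2 = 0.
Eigenvalues λ = 1 ± i (complex conjugate pair).
For λ=1+i: an eigenvector is (-1,-2) - i(-2,-3) = (-1 + 2i, -2 + 3i).
A real fundamental pair from Re and Im of e^((1+i)t)v: X_1 = e^(t)(cos(t)·(-1,-2) + sin(t)·(-2,-3)), X_2 = e^(t)(sin(t)·(-1,-2) - cos(t)·(-2,-3)).
General solution: c_1X_1 + c_2X_2.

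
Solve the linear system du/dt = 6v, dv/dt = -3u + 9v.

Coefficient matrix A = [[0, 6], [-3, 9]].
Characteristic polynomial det(A - λI) = λ^2 - 9λ + 18 = 0.
Eigenvalues λ = 6, 3.
For λ=6: (A-λI) row 1 is [-6, 6], so an eigenvector is (-1, -1).
For λ=3: (A-λI) row 1 is [-3, 6], so an eigenvector is (-2, -1).
General solution: C_1e^(6t)(-1,-1) + C_2e^(3t)(-2,-1).

u(t) = -C_1e^(6t) - 2C_2e^(3t), v(t) = -C_1e^(6t) - C_2e^(3t)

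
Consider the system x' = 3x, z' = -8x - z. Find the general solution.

x(t) = c_1e^(3t), z(t) = -2c_1e^(3t) - c_2e^(-t)

Coefficient matrix A = [[3, 0], [-8, -1]].
Characteristic polynomial det(A - λI) = λ^2 - 2λ - 3 = 0.
Eigenvalues λ = 3, -1.
For λ=3: (A-λI) row 2 is [-8, -4], so an eigenvector is (1, -2).
For λ=-1: (A-λI) row 1 is [4, 0], so an eigenvector is (0, -1).
General solution: c_1e^(3t)(1,-2) + c_2e^(-t)(0,-1).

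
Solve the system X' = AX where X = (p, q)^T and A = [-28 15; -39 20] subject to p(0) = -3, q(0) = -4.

p(t) = 4e^(-4t)sin(3t) - 3e^(-4t)cos(3t), q(t) = 7e^(-4t)sin(3t) - 4e^(-4t)cos(3t)

Coefficient matrix A = [[-28, 15], [-39, 20]].
Characteristic polynomial det(A - λI) = λ^2 + 8λ + 25 = 0.
Eigenvalues λ = -4 ± 3i (complex conjugate pair).
For λ=-4+3i: an eigenvector is (1,2) - i(2,3) = (1 - 2i, 2 - 3i).
A real fundamental pair from Re and Im of e^((-4+3i)t)v: X_1 = e^(-4t)(cos(3t)·(1,2) + sin(3t)·(2,3)), X_2 = e^(-4t)(sin(3t)·(1,2) - cos(3t)·(2,3)).
General solution: K_1X_1 + K_2X_2.
Applying p(0)=-3, q(0)=-4 gives K_1=1, K_2=2.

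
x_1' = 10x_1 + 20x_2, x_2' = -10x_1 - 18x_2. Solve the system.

Coefficient matrix A = [[10, 20], [-10, -18]].
Characteristic polynomial det(A - λI) = λ^2 + 8λ + 20 = 0.
Eigenvalues λ = -4 ± 2i (complex conjugate pair).
For λ=-4+2i: an eigenvector is (3,-2) - i(1,-1) = (3 - i, -2 + i).
A real fundamental pair from Re and Im of e^((-4+2i)t)v: X_1 = e^(-4t)(cos(2t)·(3,-2) + sin(2t)·(1,-1)), X_2 = e^(-4t)(sin(2t)·(3,-2) - cos(2t)·(1,-1)).
General solution: K_1X_1 + K_2X_2.

x_1(t) = K_1e^(-4t)sin(2t) + 3K_1e^(-4t)cos(2t) + 3K_2e^(-4t)sin(2t) - K_2e^(-4t)cos(2t), x_2(t) = -K_1e^(-4t)sin(2t) - 2K_1e^(-4t)cos(2t) - 2K_2e^(-4t)sin(2t) + K_2e^(-4t)cos(2t)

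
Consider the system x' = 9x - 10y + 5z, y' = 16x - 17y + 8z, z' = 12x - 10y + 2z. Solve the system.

x(t) = 5c_1e^(-2t) - 5c_2e^(-3t) - 2c_3e^(-t), y(t) = 8c_1e^(-2t) - 8c_2e^(-3t) - 3c_3e^(-t), z(t) = 5c_1e^(-2t) - 4c_2e^(-3t) - 2c_3e^(-t)

Coefficient matrix A = [[9, -10, 5], [16, -17, 8], [12, -10, 2]].
det(A - λI) = 0 gives eigenvalues λ = -2, -3, -1.
For λ=-2: eigenvector (5,8,5).
For λ=-3: eigenvector (-5,-8,-4).
For λ=-1: eigenvector (-2,-3,-2).
General solution: c_1e^(-2t)(5,8,5) + c_2e^(-3t)(-5,-8,-4) + c_3e^(-t)(-2,-3,-2).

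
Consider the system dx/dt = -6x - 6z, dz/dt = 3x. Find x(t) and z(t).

Coefficient matrix A = [[-6, -6], [3, 0]].
Characteristic polynomial det(A - λI) = λ^2 + 6λ + 18 = 0.
Eigenvalues λ = -3 ± 3i (complex conjugate pair).
For λ=-3+3i: an eigenvector is (1,-1) - i(1,0) = (1 - i, -1).
A real fundamental pair from Re and Im of e^((-3+3i)t)v: X_1 = e^(-3t)(cos(3t)·(1,-1) + sin(3t)·(1,0)), X_2 = e^(-3t)(sin(3t)·(1,-1) - cos(3t)·(1,0)).
General solution: K_1X_1 + K_2X_2.

x(t) = K_1e^(-3t)sin(3t) + K_1e^(-3t)cos(3t) + K_2e^(-3t)sin(3t) - K_2e^(-3t)cos(3t), z(t) = -K_1e^(-3t)cos(3t) - K_2e^(-3t)sin(3t)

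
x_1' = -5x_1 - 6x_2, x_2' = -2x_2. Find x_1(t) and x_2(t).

Coefficient matrix A = [[-5, -6], [0, -2]].
Characteristic polynomial det(A - λI) = λ^2 + 7λ + 10 = 0.
Eigenvalues λ = -2, -5.
For λ=-2: (A-λI) row 1 is [-3, -6], so an eigenvector is (2, -1).
For λ=-5: (A-λI) row 1 is [0, -6], so an eigenvector is (1, 0).
General solution: c_1e^(-2t)(2,-1) + c_2e^(-5t)(1,0).

x_1(t) = 2c_1e^(-2t) + c_2e^(-5t), x_2(t) = -c_1e^(-2t)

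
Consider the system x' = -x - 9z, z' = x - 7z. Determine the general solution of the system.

Coefficient matrix A = [[-1, -9], [1, -7]].
Characteristic polynomial det(A - λI) = λ^2 + 8λ + 16 = 0.
Single eigenvalue λ = -4 with algebraic multiplicity 2.
Eigenvector v = (-3,-1); generalized eigenvector w with (A-λI)w=v is (2,1).
General solution: e^(-4t)[K_1·v + K_2·(t·v + w)].

x(t) = -3K_1e^(-4t) - 3K_2te^(-4t) + 2K_2e^(-4t), z(t) = -K_1e^(-4t) - K_2te^(-4t) + K_2e^(-4t)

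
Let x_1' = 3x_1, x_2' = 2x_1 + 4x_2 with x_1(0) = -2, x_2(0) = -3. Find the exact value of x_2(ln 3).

A = [[3,0],[2,4]]; eigenvalues λ = 4, 3.
Eigenvectors: (0,1) for λ=4, (1,-2) for λ=3.
From the initial condition, c_1 = -7, c_2 = -2.
x_2(ln 3) = (-7)(3^4)(1) + (-2)(3^3)(-2) = -459.

-459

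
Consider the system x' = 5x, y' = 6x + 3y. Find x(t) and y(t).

x(t) = C_1e^(5t), y(t) = 3C_1e^(5t) + C_2e^(3t)

Coefficient matrix A = [[5, 0], [6, 3]].
Characteristic polynomial det(A - λI) = λ^2 - 8λ + 15 = 0.
Eigenvalues λ = 5, 3.
For λ=5: (A-λI) row 2 is [6, -2], so an eigenvector is (1, 3).
For λ=3: (A-λI) row 1 is [2, 0], so an eigenvector is (0, 1).
General solution: C_1e^(5t)(1,3) + C_2e^(3t)(0,1).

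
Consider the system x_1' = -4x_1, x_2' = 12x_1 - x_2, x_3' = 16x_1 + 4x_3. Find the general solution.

Coefficient matrix A = [[-4, 0, 0], [12, -1, 0], [16, 0, 4]].
det(A - λI) = 0 gives eigenvalues λ = -4, -1, 4.
For λ=-4: eigenvector (1,-4,-2).
For λ=-1: eigenvector (0,1,0).
For λ=4: eigenvector (0,0,1).
General solution: C_1e^(-4t)(1,-4,-2) + C_2e^(-t)(0,1,0) + C_3e^(4t)(0,0,1).

x_1(t) = C_1e^(-4t), x_2(t) = -4C_1e^(-4t) + C_2e^(-t), x_3(t) = -2C_1e^(-4t) + C_3e^(4t)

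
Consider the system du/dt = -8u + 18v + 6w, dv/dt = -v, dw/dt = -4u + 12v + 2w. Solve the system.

Coefficient matrix A = [[-8, 18, 6], [0, -1, 0], [-4, 12, 2]].
det(A - λI) = 0 gives eigenvalues λ = -4, -1, -2.
For λ=-4: eigenvector (3,0,2).
For λ=-1: eigenvector (6,1,4).
For λ=-2: eigenvector (1,0,1).
General solution: K_1e^(-4t)(3,0,2) + K_2e^(-t)(6,1,4) + K_3e^(-2t)(1,0,1).

u(t) = 3K_1e^(-4t) + 6K_2e^(-t) + K_3e^(-2t), v(t) = K_2e^(-t), w(t) = 2K_1e^(-4t) + 4K_2e^(-t) + K_3e^(-2t)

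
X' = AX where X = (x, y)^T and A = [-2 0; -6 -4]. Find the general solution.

Coefficient matrix A = [[-2, 0], [-6, -4]].
Characteristic polynomial det(A - λI) = λ^2 + 6λ + 8 = 0.
Eigenvalues λ = -4, -2.
For λ=-4: (A-λI) row 1 is [2, 0], so an eigenvector is (0, -1).
For λ=-2: (A-λI) row 2 is [-6, -2], so an eigenvector is (-1, 3).
General solution: C_1e^(-4t)(0,-1) + C_2e^(-2t)(-1,3).

x(t) = -C_2e^(-2t), y(t) = -C_1e^(-4t) + 3C_2e^(-2t)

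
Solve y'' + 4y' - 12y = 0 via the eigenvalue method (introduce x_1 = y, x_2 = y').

y(t) = C_1e^(-6t) + C_2e^(2t)

Let x_1 = y, x_2 = y'. Then x_1' = x_2 and x_2' = 12x_1 - 4x_2.
A = [[0,1],[12,-4]]; det(A-λI) = λ^2 + 4λ - 12.
Eigenvalues λ = -6, 2 with eigenvectors (1,-6), (1,2).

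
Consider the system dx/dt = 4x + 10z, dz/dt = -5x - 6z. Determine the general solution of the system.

Coefficient matrix A = [[4, 10], [-5, -6]].
Characteristic polynomial det(A - λI) = λ^2 + 2λ + 26 = 0.
Eigenvalues λ = -1 ± 5i (complex conjugate pair).
For λ=-1+5i: an eigenvector is (-1,1) - i(1,0) = (-1 - i, 1).
A real fundamental pair from Re and Im of e^((-1+5i)t)v: X_1 = e^(-t)(cos(5t)·(-1,1) + sin(5t)·(1,0)), X_2 = e^(-t)(sin(5t)·(-1,1) - cos(5t)·(1,0)).
General solution: K_1X_1 + K_2X_2.

x(t) = K_1e^(-t)sin(5t) - K_1e^(-t)cos(5t) - K_2e^(-t)sin(5t) - K_2e^(-t)cos(5t), z(t) = K_1e^(-t)cos(5t) + K_2e^(-t)sin(5t)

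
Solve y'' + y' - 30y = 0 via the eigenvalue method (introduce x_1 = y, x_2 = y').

Let x_1 = y, x_2 = y'. Then x_1' = x_2 and x_2' = 30x_1 - x_2.
A = [[0,1],[30,-1]]; det(A-λI) = λ^2 + λ - 30.
Eigenvalues λ = 5, -6 with eigenvectors (1,5), (1,-6).

y(t) = c_1e^(5t) + c_2e^(-6t)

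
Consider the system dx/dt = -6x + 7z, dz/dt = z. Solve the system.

x(t) = -C_1e^(-6t) + C_2e^(t), z(t) = C_2e^(t)

Coefficient matrix A = [[-6, 7], [0, 1]].
Characteristic polynomial det(A - λI) = λ^2 + 5λ - 6 = 0.
Eigenvalues λ = -6, 1.
For λ=-6: (A-λI) row 1 is [0, 7], so an eigenvector is (-1, 0).
For λ=1: (A-λI) row 1 is [-7, 7], so an eigenvector is (1, 1).
General solution: C_1e^(-6t)(-1,0) + C_2e^(t)(1,1).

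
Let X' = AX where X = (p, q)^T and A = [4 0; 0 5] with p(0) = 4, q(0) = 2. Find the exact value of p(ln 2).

64

A = [[4,0],[0,5]]; eigenvalues λ = 5, 4.
Eigenvectors: (0,1) for λ=5, (-1,0) for λ=4.
From the initial condition, c_1 = 2, c_2 = -4.
p(ln 2) = (2)(2^5)(0) + (-4)(2^4)(-1) = 64.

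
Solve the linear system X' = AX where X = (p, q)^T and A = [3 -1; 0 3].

Coefficient matrix A = [[3, -1], [0, 3]].
Characteristic polynomial det(A - λI) = λ^2 - 6λ + 9 = 0.
Single eigenvalue λ = 3 with algebraic multiplicity 2.
Eigenvector v = (1,0); generalized eigenvector w with (A-λI)w=v is (2,-1).
General solution: e^(3t)[C_1·v + C_2·(t·v + w)].

p(t) = C_1e^(3t) + C_2te^(3t) + 2C_2e^(3t), q(t) = -C_2e^(3t)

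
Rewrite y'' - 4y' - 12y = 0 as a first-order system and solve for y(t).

Let x_1 = y, x_2 = y'. Then x_1' = x_2 and x_2' = 12x_1 + 4x_2.
A = [[0,1],[12,4]]; det(A-λI) = λ^2 - 4λ - 12.
Eigenvalues λ = 6, -2 with eigenvectors (1,6), (1,-2).

y(t) = C_1e^(6t) + C_2e^(-2t)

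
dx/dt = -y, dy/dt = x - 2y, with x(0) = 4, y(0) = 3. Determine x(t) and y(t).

Coefficient matrix A = [[0, -1], [1, -2]].
Characteristic polynomial det(A - λI) = λ^2 + 2λ + 1 = 0.
Single eigenvalue λ = -1 with algebraic multiplicity 2.
Eigenvector v = (1,1); generalized eigenvector w with (A-λI)w=v is (-1,-2).
General solution: e^(-t)[C_1·v + C_2·(t·v + w)].
Applying x(0)=4, y(0)=3 gives C_1=5, C_2=1.

x(t) = te^(-t) + 4e^(-t), y(t) = te^(-t) + 3e^(-t)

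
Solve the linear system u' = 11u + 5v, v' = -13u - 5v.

u(t) = -c_1e^(3t)sin(t) - 2c_1e^(3t)cos(t) - 2c_2e^(3t)sin(t) + c_2e^(3t)cos(t), v(t) = 2c_1e^(3t)sin(t) + 3c_1e^(3t)cos(t) + 3c_2e^(3t)sin(t) - 2c_2e^(3t)cos(t)

Coefficient matrix A = [[11, 5], [-13, -5]].
Characteristic polynomial det(A - λI) = λ^2 - 6λ + 10 = 0.
Eigenvalues λ = 3 ± i (complex conjugate pair).
For λ=3+i: an eigenvector is (-2,3) - i(-1,2) = (-2 + i, 3 - 2i).
A real fundamental pair from Re and Im of e^((3+i)t)v: X_1 = e^(3t)(cos(t)·(-2,3) + sin(t)·(-1,2)), X_2 = e^(3t)(sin(t)·(-2,3) - cos(t)·(-1,2)).
General solution: c_1X_1 + c_2X_2.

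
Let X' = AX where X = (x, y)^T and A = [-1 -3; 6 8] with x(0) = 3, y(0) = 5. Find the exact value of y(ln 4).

A = [[-1,-3],[6,8]]; eigenvalues λ = 2, 5.
Eigenvectors: (1,-1) for λ=2, (-1,2) for λ=5.
From the initial condition, c_1 = 11, c_2 = 8.
y(ln 4) = (11)(4^2)(-1) + (8)(4^5)(2) = 16208.

16208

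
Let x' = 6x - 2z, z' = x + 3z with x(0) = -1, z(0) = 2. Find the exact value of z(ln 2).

A = [[6,-2],[1,3]]; eigenvalues λ = 4, 5.
Eigenvectors: (-1,-1) for λ=4, (2,1) for λ=5.
From the initial condition, c_1 = -5, c_2 = -3.
z(ln 2) = (-5)(2^4)(-1) + (-3)(2^5)(1) = -16.

-16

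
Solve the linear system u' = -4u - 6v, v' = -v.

Coefficient matrix A = [[-4, -6], [0, -1]].
Characteristic polynomial det(A - λI) = λ^2 + 5λ + 4 = 0.
Eigenvalues λ = -1, -4.
For λ=-1: (A-λI) row 1 is [-3, -6], so an eigenvector is (-2, 1).
For λ=-4: (A-λI) row 1 is [0, -6], so an eigenvector is (1, 0).
General solution: K_1e^(-t)(-2,1) + K_2e^(-4t)(1,0).

u(t) = -2K_1e^(-t) + K_2e^(-4t), v(t) = K_1e^(-t)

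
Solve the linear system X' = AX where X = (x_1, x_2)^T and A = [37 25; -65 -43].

x_1(t) = 2c_1e^(-3t)sin(5t) - c_1e^(-3t)cos(5t) - c_2e^(-3t)sin(5t) - 2c_2e^(-3t)cos(5t), x_2(t) = -3c_1e^(-3t)sin(5t) + 2c_1e^(-3t)cos(5t) + 2c_2e^(-3t)sin(5t) + 3c_2e^(-3t)cos(5t)

Coefficient matrix A = [[37, 25], [-65, -43]].
Characteristic polynomial det(A - λI) = λ^2 + 6λ + 34 = 0.
Eigenvalues λ = -3 ± 5i (complex conjugate pair).
For λ=-3+5i: an eigenvector is (-1,2) - i(2,-3) = (-1 - 2i, 2 + 3i).
A real fundamental pair from Re and Im of e^((-3+5i)t)v: X_1 = e^(-3t)(cos(5t)·(-1,2) + sin(5t)·(2,-3)), X_2 = e^(-3t)(sin(5t)·(-1,2) - cos(5t)·(2,-3)).
General solution: c_1X_1 + c_2X_2.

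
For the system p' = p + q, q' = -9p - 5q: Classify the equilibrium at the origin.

stable improper node

A = [[1,1],[-9,-5]]; det(A-λI) = λ^2 + 4λ + 4.
repeated λ = -2 with a single eigenvector.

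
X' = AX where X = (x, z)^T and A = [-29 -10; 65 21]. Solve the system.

x(t) = K_1e^(-4t)sin(5t) + K_1e^(-4t)cos(5t) + K_2e^(-4t)sin(5t) - K_2e^(-4t)cos(5t), z(t) = -2K_1e^(-4t)sin(5t) - 3K_1e^(-4t)cos(5t) - 3K_2e^(-4t)sin(5t) + 2K_2e^(-4t)cos(5t)

Coefficient matrix A = [[-29, -10], [65, 21]].
Characteristic polynomial det(A - λI) = λ^2 + 8λ + 41 = 0.
Eigenvalues λ = -4 ± 5i (complex conjugate pair).
For λ=-4+5i: an eigenvector is (1,-3) - i(1,-2) = (1 - i, -3 + 2i).
A real fundamental pair from Re and Im of e^((-4+5i)t)v: X_1 = e^(-4t)(cos(5t)·(1,-3) + sin(5t)·(1,-2)), X_2 = e^(-4t)(sin(5t)·(1,-3) - cos(5t)·(1,-2)).
General solution: K_1X_1 + K_2X_2.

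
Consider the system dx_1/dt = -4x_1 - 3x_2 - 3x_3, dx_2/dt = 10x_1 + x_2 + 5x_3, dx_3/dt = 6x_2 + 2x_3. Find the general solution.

x_1(t) = -3K_1e^(t) - K_3e^(2t), x_2(t) = -K_1e^(t) + K_2e^(-4t), x_3(t) = 6K_1e^(t) - K_2e^(-4t) + 2K_3e^(2t)

Coefficient matrix A = [[-4, -3, -3], [10, 1, 5], [0, 6, 2]].
det(A - λI) = 0 gives eigenvalues λ = 1, -4, 2.
For λ=1: eigenvector (-3,-1,6).
For λ=-4: eigenvector (0,1,-1).
For λ=2: eigenvector (-1,0,2).
General solution: K_1e^(t)(-3,-1,6) + K_2e^(-4t)(0,1,-1) + K_3e^(2t)(-1,0,2).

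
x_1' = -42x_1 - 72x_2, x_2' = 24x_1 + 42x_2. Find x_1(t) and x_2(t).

x_1(t) = 2C_1e^(-6t) + 3C_2e^(6t), x_2(t) = -C_1e^(-6t) - 2C_2e^(6t)

Coefficient matrix A = [[-42, -72], [24, 42]].
Characteristic polynomial det(A - λI) = λ^2 - 36 = 0.
Eigenvalues λ = -6, 6.
For λ=-6: (A-λI) row 1 is [-36, -72], so an eigenvector is (2, -1).
For λ=6: (A-λI) row 1 is [-48, -72], so an eigenvector is (3, -2).
General solution: C_1e^(-6t)(2,-1) + C_2e^(6t)(3,-2).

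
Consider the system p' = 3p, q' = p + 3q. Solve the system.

Coefficient matrix A = [[3, 0], [1, 3]].
Characteristic polynomial det(A - λI) = λ^2 - 6λ + 9 = 0.
Single eigenvalue λ = 3 with algebraic multiplicity 2.
Eigenvector v = (0,-1); generalized eigenvector w with (A-λI)w=v is (-1,-3).
General solution: e^(3t)[C_1·v + C_2·(t·v + w)].

p(t) = -C_2e^(3t), q(t) = -C_1e^(3t) - C_2te^(3t) - 3C_2e^(3t)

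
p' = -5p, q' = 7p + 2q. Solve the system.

Coefficient matrix A = [[-5, 0], [7, 2]].
Characteristic polynomial det(A - λI) = λ^2 + 3λ - 10 = 0.
Eigenvalues λ = -5, 2.
For λ=-5: (A-λI) row 2 is [7, 7], so an eigenvector is (1, -1).
For λ=2: (A-λI) row 1 is [-7, 0], so an eigenvector is (0, 1).
General solution: K_1e^(-5t)(1,-1) + K_2e^(2t)(0,1).

p(t) = K_1e^(-5t), q(t) = -K_1e^(-5t) + K_2e^(2t)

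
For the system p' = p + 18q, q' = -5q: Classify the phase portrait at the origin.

A = [[1,18],[0,-5]]; det(A-λI) = λ^2 + 4λ - 5.
λ = 1, -5: opposite signs.

saddle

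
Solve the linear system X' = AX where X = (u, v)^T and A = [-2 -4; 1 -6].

Coefficient matrix A = [[-2, -4], [1, -6]].
Characteristic polynomial det(A - λI) = λ^2 + 8λ + 16 = 0.
Single eigenvalue λ = -4 with algebraic multiplicity 2.
Eigenvector v = (2,1); generalized eigenvector w with (A-λI)w=v is (-3,-2).
General solution: e^(-4t)[K_1·v + K_2·(t·v + w)].

u(t) = 2K_1e^(-4t) + 2K_2te^(-4t) - 3K_2e^(-4t), v(t) = K_1e^(-4t) + K_2te^(-4t) - 2K_2e^(-4t)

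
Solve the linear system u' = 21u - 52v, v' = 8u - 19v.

Coefficient matrix A = [[21, -52], [8, -19]].
Characteristic polynomial det(A - λI) = λ^2 - 2λ + 17 = 0.
Eigenvalues λ = 1 ± 4i (complex conjugate pair).
For λ=1+4i: an eigenvector is (-3,-1) - i(-2,-1) = (-3 + 2i, -1 + i).
A real fundamental pair from Re and Im of e^((1+4i)t)v: X_1 = e^(t)(cos(4t)·(-3,-1) + sin(4t)·(-2,-1)), X_2 = e^(t)(sin(4t)·(-3,-1) - cos(4t)·(-2,-1)).
General solution: C_1X_1 + C_2X_2.

u(t) = -2C_1e^(t)sin(4t) - 3C_1e^(t)cos(4t) - 3C_2e^(t)sin(4t) + 2C_2e^(t)cos(4t), v(t) = -C_1e^(t)sin(4t) - C_1e^(t)cos(4t) - C_2e^(t)sin(4t) + C_2e^(t)cos(4t)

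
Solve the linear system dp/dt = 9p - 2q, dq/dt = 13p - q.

p(t) = K_1e^(4t)sin(t) - K_1e^(4t)cos(t) - K_2e^(4t)sin(t) - K_2e^(4t)cos(t), q(t) = 2K_1e^(4t)sin(t) - 3K_1e^(4t)cos(t) - 3K_2e^(4t)sin(t) - 2K_2e^(4t)cos(t)

Coefficient matrix A = [[9, -2], [13, -1]].
Characteristic polynomial det(A - λI) = λ^2 - 8λ + 17 = 0.
Eigenvalues λ = 4 ± i (complex conjugate pair).
For λ=4+i: an eigenvector is (-1,-3) - i(1,2) = (-1 - i, -3 - 2i).
A real fundamental pair from Re and Im of e^((4+i)t)v: X_1 = e^(4t)(cos(t)·(-1,-3) + sin(t)·(1,2)), X_2 = e^(4t)(sin(t)·(-1,-3) - cos(t)·(1,2)).
General solution: K_1X_1 + K_2X_2.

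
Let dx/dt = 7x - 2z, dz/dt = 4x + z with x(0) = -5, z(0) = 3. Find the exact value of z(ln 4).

-12288

A = [[7,-2],[4,1]]; eigenvalues λ = 3, 5.
Eigenvectors: (1,2) for λ=3, (-1,-1) for λ=5.
From the initial condition, c_1 = 8, c_2 = 13.
z(ln 4) = (8)(4^3)(2) + (13)(4^5)(-1) = -12288.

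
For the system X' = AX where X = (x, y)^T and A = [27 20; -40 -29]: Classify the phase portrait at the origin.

stable spiral

A = [[27,20],[-40,-29]]; det(A-λI) = λ^2 + 2λ + 17.
λ = -1 ± 4i: negative real part.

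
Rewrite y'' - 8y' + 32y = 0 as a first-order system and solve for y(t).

y(t) = c_1e^(4t)cos(4t) + c_2e^(4t)sin(4t)

Let x_1 = y, x_2 = y'. Then x_1' = x_2 and x_2' = -32x_1 + 8x_2.
A = [[0,1],[-32,8]]; det(A-λI) = λ^2 - 8λ + 32.
Eigenvalues λ = 4 ± 4i.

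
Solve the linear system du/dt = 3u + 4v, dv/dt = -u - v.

u(t) = -2K_1e^(t) - 2K_2te^(t) + 3K_2e^(t), v(t) = K_1e^(t) + K_2te^(t) - 2K_2e^(t)

Coefficient matrix A = [[3, 4], [-1, -1]].
Characteristic polynomial det(A - λI) = λ^2 - 2λ + 1 = 0.
Single eigenvalue λ = 1 with algebraic multiplicity 2.
Eigenvector v = (-2,1); generalized eigenvector w with (A-λI)w=v is (3,-2).
General solution: e^(t)[K_1·v + K_2·(t·v + w)].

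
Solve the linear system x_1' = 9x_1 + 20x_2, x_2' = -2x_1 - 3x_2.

Coefficient matrix A = [[9, 20], [-2, -3]].
Characteristic polynomial det(A - λI) = λ^2 - 6λ + 13 = 0.
Eigenvalues λ = 3 ± 2i (complex conjugate pair).
For λ=3+2i: an eigenvector is (-3,1) - i(1,0) = (-3 - i, 1).
A real fundamental pair from Re and Im of e^((3+2i)t)v: X_1 = e^(3t)(cos(2t)·(-3,1) + sin(2t)·(1,0)), X_2 = e^(3t)(sin(2t)·(-3,1) - cos(2t)·(1,0)).
General solution: K_1X_1 + K_2X_2.

x_1(t) = K_1e^(3t)sin(2t) - 3K_1e^(3t)cos(2t) - 3K_2e^(3t)sin(2t) - K_2e^(3t)cos(2t), x_2(t) = K_1e^(3t)cos(2t) + K_2e^(3t)sin(2t)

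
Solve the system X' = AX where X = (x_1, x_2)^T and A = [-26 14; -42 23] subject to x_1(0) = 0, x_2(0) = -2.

x_1(t) = -4e^(2t) + 4e^(-5t), x_2(t) = -8e^(2t) + 6e^(-5t)

Coefficient matrix A = [[-26, 14], [-42, 23]].
Characteristic polynomial det(A - λI) = λ^2 + 3λ - 10 = 0.
Eigenvalues λ = -5, 2.
For λ=-5: (A-λI) row 1 is [-21, 14], so an eigenvector is (-2, -3).
For λ=2: (A-λI) row 1 is [-28, 14], so an eigenvector is (1, 2).
General solution: c_1e^(-5t)(-2,-3) + c_2e^(2t)(1,2).
Applying x_1(0)=0, x_2(0)=-2 gives c_1=-2, c_2=-4.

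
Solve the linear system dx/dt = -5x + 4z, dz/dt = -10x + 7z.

Coefficient matrix A = [[-5, 4], [-10, 7]].
Characteristic polynomial det(A - λI) = λ^2 - 2λ + 5 = 0.
Eigenvalues λ = 1 ± 2i (complex conjugate pair).
For λ=1+2i: an eigenvector is (-1,-2) - i(-1,-1) = (-1 + i, -2 + i).
A real fundamental pair from Re and Im of e^((1+2i)t)v: X_1 = e^(t)(cos(2t)·(-1,-2) + sin(2t)·(-1,-1)), X_2 = e^(t)(sin(2t)·(-1,-2) - cos(2t)·(-1,-1)).
General solution: C_1X_1 + C_2X_2.

x(t) = -C_1e^(t)sin(2t) - C_1e^(t)cos(2t) - C_2e^(t)sin(2t) + C_2e^(t)cos(2t), z(t) = -C_1e^(t)sin(2t) - 2C_1e^(t)cos(2t) - 2C_2e^(t)sin(2t) + C_2e^(t)cos(2t)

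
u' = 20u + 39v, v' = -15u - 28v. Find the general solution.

u(t) = -2K_1e^(-4t)sin(3t) + 3K_1e^(-4t)cos(3t) + 3K_2e^(-4t)sin(3t) + 2K_2e^(-4t)cos(3t), v(t) = K_1e^(-4t)sin(3t) - 2K_1e^(-4t)cos(3t) - 2K_2e^(-4t)sin(3t) - K_2e^(-4t)cos(3t)

Coefficient matrix A = [[20, 39], [-15, -28]].
Characteristic polynomial det(A - λI) = λ^2 + 8λ + 25 = 0.
Eigenvalues λ = -4 ± 3i (complex conjugate pair).
For λ=-4+3i: an eigenvector is (3,-2) - i(-2,1) = (3 + 2i, -2 - i).
A real fundamental pair from Re and Im of e^((-4+3i)t)v: X_1 = e^(-4t)(cos(3t)·(3,-2) + sin(3t)·(-2,1)), X_2 = e^(-4t)(sin(3t)·(3,-2) - cos(3t)·(-2,1)).
General solution: K_1X_1 + K_2X_2.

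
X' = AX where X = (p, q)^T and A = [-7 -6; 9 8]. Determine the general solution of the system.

p(t) = -2K_1e^(2t) + K_2e^(-t), q(t) = 3K_1e^(2t) - K_2e^(-t)

Coefficient matrix A = [[-7, -6], [9, 8]].
Characteristic polynomial det(A - λI) = λ^2 - λ - 2 = 0.
Eigenvalues λ = 2, -1.
For λ=2: (A-λI) row 1 is [-9, -6], so an eigenvector is (-2, 3).
For λ=-1: (A-λI) row 1 is [-6, -6], so an eigenvector is (1, -1).
General solution: K_1e^(2t)(-2,3) + K_2e^(-t)(1,-1).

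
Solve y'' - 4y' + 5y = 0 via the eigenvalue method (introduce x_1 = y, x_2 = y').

Let x_1 = y, x_2 = y'. Then x_1' = x_2 and x_2' = -5x_1 + 4x_2.
A = [[0,1],[-5,4]]; det(A-λI) = λ^2 - 4λ + 5.
Eigenvalues λ = 2 ± i.

y(t) = K_1e^(2t)cos(t) + K_2e^(2t)sin(t)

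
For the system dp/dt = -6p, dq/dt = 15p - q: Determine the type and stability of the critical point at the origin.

A = [[-6,0],[15,-1]]; det(A-λI) = λ^2 + 7λ + 6.
λ = -6, -1: both negative.

stable node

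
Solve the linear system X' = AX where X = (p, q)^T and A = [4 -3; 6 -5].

Coefficient matrix A = [[4, -3], [6, -5]].
Characteristic polynomial det(A - λI) = λ^2 + λ - 2 = 0.
Eigenvalues λ = -2, 1.
For λ=-2: (A-λI) row 1 is [6, -3], so an eigenvector is (1, 2).
For λ=1: (A-λI) row 1 is [3, -3], so an eigenvector is (-1, -1).
General solution: c_1e^(-2t)(1,2) + c_2e^(t)(-1,-1).

p(t) = c_1e^(-2t) - c_2e^(t), q(t) = 2c_1e^(-2t) - c_2e^(t)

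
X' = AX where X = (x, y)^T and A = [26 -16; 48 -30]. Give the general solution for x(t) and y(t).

Coefficient matrix A = [[26, -16], [48, -30]].
Characteristic polynomial det(A - λI) = λ^2 + 4λ - 12 = 0.
Eigenvalues λ = -6, 2.
For λ=-6: (A-λI) row 1 is [32, -16], so an eigenvector is (1, 2).
For λ=2: (A-λI) row 1 is [24, -16], so an eigenvector is (2, 3).
General solution: K_1e^(-6t)(1,2) + K_2e^(2t)(2,3).

x(t) = K_1e^(-6t) + 2K_2e^(2t), y(t) = 2K_1e^(-6t) + 3K_2e^(2t)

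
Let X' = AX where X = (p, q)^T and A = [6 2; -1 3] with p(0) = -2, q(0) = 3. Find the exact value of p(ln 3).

A = [[6,2],[-1,3]]; eigenvalues λ = 5, 4.
Eigenvectors: (2,-1) for λ=5, (1,-1) for λ=4.
From the initial condition, c_1 = 1, c_2 = -4.
p(ln 3) = (1)(3^5)(2) + (-4)(3^4)(1) = 162.

162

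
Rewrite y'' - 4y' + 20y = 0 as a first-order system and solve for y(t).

y(t) = K_1e^(2t)cos(4t) + K_2e^(2t)sin(4t)

Let x_1 = y, x_2 = y'. Then x_1' = x_2 and x_2' = -20x_1 + 4x_2.
A = [[0,1],[-20,4]]; det(A-λI) = λ^2 - 4λ + 20.
Eigenvalues λ = 2 ± 4i.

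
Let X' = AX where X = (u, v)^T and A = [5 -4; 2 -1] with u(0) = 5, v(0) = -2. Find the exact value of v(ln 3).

162

A = [[5,-4],[2,-1]]; eigenvalues λ = 1, 3.
Eigenvectors: (-1,-1) for λ=1, (-2,-1) for λ=3.
From the initial condition, c_1 = 9, c_2 = -7.
v(ln 3) = (9)(3^1)(-1) + (-7)(3^3)(-1) = 162.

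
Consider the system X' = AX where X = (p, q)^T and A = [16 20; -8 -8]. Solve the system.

p(t) = 2c_1e^(4t)sin(4t) - c_1e^(4t)cos(4t) - c_2e^(4t)sin(4t) - 2c_2e^(4t)cos(4t), q(t) = -c_1e^(4t)sin(4t) + c_1e^(4t)cos(4t) + c_2e^(4t)sin(4t) + c_2e^(4t)cos(4t)

Coefficient matrix A = [[16, 20], [-8, -8]].
Characteristic polynomial det(A - λI) = λ^2 - 8λ + 32 = 0.
Eigenvalues λ = 4 ± 4i (complex conjugate pair).
For λ=4+4i: an eigenvector is (-1,1) - i(2,-1) = (-1 - 2i, 1 + i).
A real fundamental pair from Re and Im of e^((4+4i)t)v: X_1 = e^(4t)(cos(4t)·(-1,1) + sin(4t)·(2,-1)), X_2 = e^(4t)(sin(4t)·(-1,1) - cos(4t)·(2,-1)).
General solution: c_1X_1 + c_2X_2.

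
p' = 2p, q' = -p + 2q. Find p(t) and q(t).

Coefficient matrix A = [[2, 0], [-1, 2]].
Characteristic polynomial det(A - λI) = λ^2 - 4λ + 4 = 0.
Single eigenvalue λ = 2 with algebraic multiplicity 2.
Eigenvector v = (0,1); generalized eigenvector w with (A-λI)w=v is (-1,-3).
General solution: e^(2t)[C_1·v + C_2·(t·v + w)].

p(t) = -C_2e^(2t), q(t) = C_1e^(2t) + C_2te^(2t) - 3C_2e^(2t)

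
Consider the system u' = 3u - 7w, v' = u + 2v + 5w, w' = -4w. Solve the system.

u(t) = C_1e^(3t) + C_3e^(-4t), v(t) = C_1e^(3t) + C_2e^(2t) - C_3e^(-4t), w(t) = C_3e^(-4t)

Coefficient matrix A = [[3, 0, -7], [1, 2, 5], [0, 0, -4]].
det(A - λI) = 0 gives eigenvalues λ = 3, 2, -4.
For λ=3: eigenvector (1,1,0).
For λ=2: eigenvector (0,1,0).
For λ=-4: eigenvector (1,-1,1).
General solution: C_1e^(3t)(1,1,0) + C_2e^(2t)(0,1,0) + C_3e^(-4t)(1,-1,1).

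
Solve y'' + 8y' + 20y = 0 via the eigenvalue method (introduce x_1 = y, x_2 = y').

y(t) = c_1e^(-4t)cos(2t) + c_2e^(-4t)sin(2t)

Let x_1 = y, x_2 = y'. Then x_1' = x_2 and x_2' = -20x_1 - 8x_2.
A = [[0,1],[-20,-8]]; det(A-λI) = λ^2 + 8λ + 20.
Eigenvalues λ = -4 ± 2i.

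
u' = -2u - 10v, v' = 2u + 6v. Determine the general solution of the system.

Coefficient matrix A = [[-2, -10], [2, 6]].
Characteristic polynomial det(A - λI) = λ^2 - 4λ + 8 = 0.
Eigenvalues λ = 2 ± 2i (complex conjugate pair).
For λ=2+2i: an eigenvector is (1,0) - i(-2,1) = (1 + 2i, 0 - i).
A real fundamental pair from Re and Im of e^((2+2i)t)v: X_1 = e^(2t)(cos(2t)·(1,0) + sin(2t)·(-2,1)), X_2 = e^(2t)(sin(2t)·(1,0) - cos(2t)·(-2,1)).
General solution: c_1X_1 + c_2X_2.

u(t) = -2c_1e^(2t)sin(2t) + c_1e^(2t)cos(2t) + c_2e^(2t)sin(2t) + 2c_2e^(2t)cos(2t), v(t) = c_1e^(2t)sin(2t) - c_2e^(2t)cos(2t)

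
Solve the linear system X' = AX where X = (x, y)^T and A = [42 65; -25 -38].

Coefficient matrix A = [[42, 65], [-25, -38]].
Characteristic polynomial det(A - λI) = λ^2 - 4λ + 29 = 0.
Eigenvalues λ = 2 ± 5i (complex conjugate pair).
For λ=2+5i: an eigenvector is (-3,2) - i(2,-1) = (-3 - 2i, 2 + i).
A real fundamental pair from Re and Im of e^((2+5i)t)v: X_1 = e^(2t)(cos(5t)·(-3,2) + sin(5t)·(2,-1)), X_2 = e^(2t)(sin(5t)·(-3,2) - cos(5t)·(2,-1)).
General solution: K_1X_1 + K_2X_2.

x(t) = 2K_1e^(2t)sin(5t) - 3K_1e^(2t)cos(5t) - 3K_2e^(2t)sin(5t) - 2K_2e^(2t)cos(5t), y(t) = -K_1e^(2t)sin(5t) + 2K_1e^(2t)cos(5t) + 2K_2e^(2t)sin(5t) + K_2e^(2t)cos(5t)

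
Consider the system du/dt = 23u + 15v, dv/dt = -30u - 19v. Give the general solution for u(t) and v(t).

u(t) = 2C_1e^(2t)sin(3t) + C_1e^(2t)cos(3t) + C_2e^(2t)sin(3t) - 2C_2e^(2t)cos(3t), v(t) = -3C_1e^(2t)sin(3t) - C_1e^(2t)cos(3t) - C_2e^(2t)sin(3t) + 3C_2e^(2t)cos(3t)

Coefficient matrix A = [[23, 15], [-30, -19]].
Characteristic polynomial det(A - λI) = λ^2 - 4λ + 13 = 0.
Eigenvalues λ = 2 ± 3i (complex conjugate pair).
For λ=2+3i: an eigenvector is (1,-1) - i(2,-3) = (1 - 2i, -1 + 3i).
A real fundamental pair from Re and Im of e^((2+3i)t)v: X_1 = e^(2t)(cos(3t)·(1,-1) + sin(3t)·(2,-3)), X_2 = e^(2t)(sin(3t)·(1,-1) - cos(3t)·(2,-3)).
General solution: C_1X_1 + C_2X_2.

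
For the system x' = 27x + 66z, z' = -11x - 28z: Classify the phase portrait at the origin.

saddle

A = [[27,66],[-11,-28]]; det(A-λI) = λ^2 + λ - 30.
λ = -6, 5: opposite signs.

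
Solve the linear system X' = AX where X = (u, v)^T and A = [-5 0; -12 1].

Coefficient matrix A = [[-5, 0], [-12, 1]].
Characteristic polynomial det(A - λI) = λ^2 + 4λ - 5 = 0.
Eigenvalues λ = -5, 1.
For λ=-5: (A-λI) row 2 is [-12, 6], so an eigenvector is (1, 2).
For λ=1: (A-λI) row 1 is [-6, 0], so an eigenvector is (0, -1).
General solution: K_1e^(-5t)(1,2) + K_2e^(t)(0,-1).

u(t) = K_1e^(-5t), v(t) = 2K_1e^(-5t) - K_2e^(t)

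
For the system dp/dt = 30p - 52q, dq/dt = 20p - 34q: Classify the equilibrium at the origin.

stable spiral

A = [[30,-52],[20,-34]]; det(A-λI) = λ^2 + 4λ + 20.
λ = -2 ± 4i: negative real part.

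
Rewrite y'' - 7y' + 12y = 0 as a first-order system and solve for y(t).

Let x_1 = y, x_2 = y'. Then x_1' = x_2 and x_2' = -12x_1 + 7x_2.
A = [[0,1],[-12,7]]; det(A-λI) = λ^2 - 7λ + 12.
Eigenvalues λ = 4, 3 with eigenvectors (1,4), (1,3).

y(t) = c_1e^(4t) + c_2e^(3t)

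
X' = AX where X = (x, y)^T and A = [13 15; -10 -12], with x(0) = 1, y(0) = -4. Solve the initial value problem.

Coefficient matrix A = [[13, 15], [-10, -12]].
Characteristic polynomial det(A - λI) = λ^2 - λ - 6 = 0.
Eigenvalues λ = 3, -2.
For λ=3: (A-λI) row 1 is [10, 15], so an eigenvector is (3, -2).
For λ=-2: (A-λI) row 1 is [15, 15], so an eigenvector is (1, -1).
General solution: c_1e^(3t)(3,-2) + c_2e^(-2t)(1,-1).
Applying x(0)=1, y(0)=-4 gives c_1=-3, c_2=10.

x(t) = -9e^(3t) + 10e^(-2t), y(t) = 6e^(3t) - 10e^(-2t)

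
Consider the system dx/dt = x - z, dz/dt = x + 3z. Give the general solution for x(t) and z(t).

Coefficient matrix A = [[1, -1], [1, 3]].
Characteristic polynomial det(A - λI) = λ^2 - 4λ + 4 = 0.
Single eigenvalue λ = 2 with algebraic multiplicity 2.
Eigenvector v = (1,-1); generalized eigenvector w with (A-λI)w=v is (-1,0).
General solution: e^(2t)[K_1·v + K_2·(t·v + w)].

x(t) = K_1e^(2t) + K_2te^(2t) - K_2e^(2t), z(t) = -K_1e^(2t) - K_2te^(2t)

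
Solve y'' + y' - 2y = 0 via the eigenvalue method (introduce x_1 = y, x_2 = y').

y(t) = K_1e^(-2t) + K_2e^(t)

Let x_1 = y, x_2 = y'. Then x_1' = x_2 and x_2' = 2x_1 - x_2.
A = [[0,1],[2,-1]]; det(A-λI) = λ^2 + λ - 2.
Eigenvalues λ = -2, 1 with eigenvectors (1,-2), (1,1).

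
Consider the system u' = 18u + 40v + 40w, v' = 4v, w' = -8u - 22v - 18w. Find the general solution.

Coefficient matrix A = [[18, 40, 40], [0, 4, 0], [-8, -22, -18]].
det(A - λI) = 0 gives eigenvalues λ = 2, 4, -2.
For λ=2: eigenvector (5,0,-2).
For λ=4: eigenvector (0,1,-1).
For λ=-2: eigenvector (-2,0,1).
General solution: c_1e^(2t)(5,0,-2) + c_2e^(4t)(0,1,-1) + c_3e^(-2t)(-2,0,1).

u(t) = 5c_1e^(2t) - 2c_3e^(-2t), v(t) = c_2e^(4t), w(t) = -2c_1e^(2t) - c_2e^(4t) + c_3e^(-2t)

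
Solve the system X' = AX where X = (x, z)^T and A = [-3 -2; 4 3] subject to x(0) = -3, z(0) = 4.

Coefficient matrix A = [[-3, -2], [4, 3]].
Characteristic polynomial det(A - λI) = λ^2 - 1 = 0.
Eigenvalues λ = 1, -1.
For λ=1: (A-λI) row 1 is [-4, -2], so an eigenvector is (-1, 2).
For λ=-1: (A-λI) row 1 is [-2, -2], so an eigenvector is (1, -1).
General solution: c_1e^(t)(-1,2) + c_2e^(-t)(1,-1).
Applying x(0)=-3, z(0)=4 gives c_1=1, c_2=-2.

x(t) = -e^(t) - 2e^(-t), z(t) = 2e^(t) + 2e^(-t)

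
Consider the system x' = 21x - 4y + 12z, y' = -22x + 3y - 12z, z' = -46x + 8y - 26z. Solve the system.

Coefficient matrix A = [[21, -4, 12], [-22, 3, -12], [-46, 8, -26]].
det(A - λI) = 0 gives eigenvalues λ = 1, -1, -2.
For λ=1: eigenvector (1,-1,-2).
For λ=-1: eigenvector (2,-1,-4).
For λ=-2: eigenvector (-4,4,9).
General solution: c_1e^(t)(1,-1,-2) + c_2e^(-t)(2,-1,-4) + c_3e^(-2t)(-4,4,9).

x(t) = c_1e^(t) + 2c_2e^(-t) - 4c_3e^(-2t), y(t) = -c_1e^(t) - c_2e^(-t) + 4c_3e^(-2t), z(t) = -2c_1e^(t) - 4c_2e^(-t) + 9c_3e^(-2t)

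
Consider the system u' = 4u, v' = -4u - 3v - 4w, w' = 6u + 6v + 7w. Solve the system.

Coefficient matrix A = [[4, 0, 0], [-4, -3, -4], [6, 6, 7]].
det(A - λI) = 0 gives eigenvalues λ = 4, 1, 3.
For λ=4: eigenvector (1,-4,6).
For λ=1: eigenvector (0,1,-1).
For λ=3: eigenvector (0,-2,3).
General solution: K_1e^(4t)(1,-4,6) + K_2e^(t)(0,1,-1) + K_3e^(3t)(0,-2,3).

u(t) = K_1e^(4t), v(t) = -4K_1e^(4t) + K_2e^(t) - 2K_3e^(3t), w(t) = 6K_1e^(4t) - K_2e^(t) + 3K_3e^(3t)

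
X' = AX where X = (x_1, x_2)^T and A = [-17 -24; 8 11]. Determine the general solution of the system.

x_1(t) = -2C_1e^(-5t) - 3C_2e^(-t), x_2(t) = C_1e^(-5t) + 2C_2e^(-t)

Coefficient matrix A = [[-17, -24], [8, 11]].
Characteristic polynomial det(A - λI) = λ^2 + 6λ + 5 = 0.
Eigenvalues λ = -5, -1.
For λ=-5: (A-λI) row 1 is [-12, -24], so an eigenvector is (-2, 1).
For λ=-1: (A-λI) row 1 is [-16, -24], so an eigenvector is (-3, 2).
General solution: C_1e^(-5t)(-2,1) + C_2e^(-t)(-3,2).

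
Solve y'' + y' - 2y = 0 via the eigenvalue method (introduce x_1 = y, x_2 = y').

y(t) = c_1e^(t) + c_2e^(-2t)

Let x_1 = y, x_2 = y'. Then x_1' = x_2 and x_2' = 2x_1 - x_2.
A = [[0,1],[2,-1]]; det(A-λI) = λ^2 + λ - 2.
Eigenvalues λ = 1, -2 with eigenvectors (1,1), (1,-2).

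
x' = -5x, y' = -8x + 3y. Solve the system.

x(t) = C_1e^(-5t), y(t) = C_1e^(-5t) - C_2e^(3t)

Coefficient matrix A = [[-5, 0], [-8, 3]].
Characteristic polynomial det(A - λI) = λ^2 + 2λ - 15 = 0.
Eigenvalues λ = -5, 3.
For λ=-5: (A-λI) row 2 is [-8, 8], so an eigenvector is (1, 1).
For λ=3: (A-λI) row 1 is [-8, 0], so an eigenvector is (0, -1).
General solution: C_1e^(-5t)(1,1) + C_2e^(3t)(0,-1).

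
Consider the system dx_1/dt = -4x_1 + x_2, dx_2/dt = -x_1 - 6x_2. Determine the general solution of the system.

x_1(t) = K_1e^(-5t) + K_2te^(-5t) + K_2e^(-5t), x_2(t) = -K_1e^(-5t) - K_2te^(-5t)

Coefficient matrix A = [[-4, 1], [-1, -6]].
Characteristic polynomial det(A - λI) = λ^2 + 10λ + 25 = 0.
Single eigenvalue λ = -5 with algebraic multiplicity 2.
Eigenvector v = (1,-1); generalized eigenvector w with (A-λI)w=v is (1,0).
General solution: e^(-5t)[K_1·v + K_2·(t·v + w)].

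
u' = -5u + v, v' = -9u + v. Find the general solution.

u(t) = K_1e^(-2t) + K_2te^(-2t) - K_2e^(-2t), v(t) = 3K_1e^(-2t) + 3K_2te^(-2t) - 2K_2e^(-2t)

Coefficient matrix A = [[-5, 1], [-9, 1]].
Characteristic polynomial det(A - λI) = λ^2 + 4λ + 4 = 0.
Single eigenvalue λ = -2 with algebraic multiplicity 2.
Eigenvector v = (1,3); generalized eigenvector w with (A-λI)w=v is (-1,-2).
General solution: e^(-2t)[K_1·v + K_2·(t·v + w)].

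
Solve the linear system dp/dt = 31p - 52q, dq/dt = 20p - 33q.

p(t) = 2c_1e^(-t)sin(4t) - 3c_1e^(-t)cos(4t) - 3c_2e^(-t)sin(4t) - 2c_2e^(-t)cos(4t), q(t) = c_1e^(-t)sin(4t) - 2c_1e^(-t)cos(4t) - 2c_2e^(-t)sin(4t) - c_2e^(-t)cos(4t)

Coefficient matrix A = [[31, -52], [20, -33]].
Characteristic polynomial det(A - λI) = λ^2 + 2λ + 17 = 0.
Eigenvalues λ = -1 ± 4i (complex conjugate pair).
For λ=-1+4i: an eigenvector is (-3,-2) - i(2,1) = (-3 - 2i, -2 - i).
A real fundamental pair from Re and Im of e^((-1+4i)t)v: X_1 = e^(-t)(cos(4t)·(-3,-2) + sin(4t)·(2,1)), X_2 = e^(-t)(sin(4t)·(-3,-2) - cos(4t)·(2,1)).
General solution: c_1X_1 + c_2X_2.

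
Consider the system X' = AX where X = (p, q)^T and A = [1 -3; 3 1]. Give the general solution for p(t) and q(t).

p(t) = -K_1e^(t)sin(3t) + K_2e^(t)cos(3t), q(t) = K_1e^(t)cos(3t) + K_2e^(t)sin(3t)

Coefficient matrix A = [[1, -3], [3, 1]].
Characteristic polynomial det(A - λI) = λ^2 - 2λ + 10 = 0.
Eigenvalues λ = 1 ± 3i (complex conjugate pair).
For λ=1+3i: an eigenvector is (0,1) - i(-1,0) = (0 + i, 1).
A real fundamental pair from Re and Im of e^((1+3i)t)v: X_1 = e^(t)(cos(3t)·(0,1) + sin(3t)·(-1,0)), X_2 = e^(t)(sin(3t)·(0,1) - cos(3t)·(-1,0)).
General solution: K_1X_1 + K_2X_2.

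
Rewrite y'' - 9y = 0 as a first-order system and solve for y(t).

Let x_1 = y, x_2 = y'. Then x_1' = x_2 and x_2' = 9x_1.
A = [[0,1],[9,0]]; det(A-λI) = λ^2 - 9.
Eigenvalues λ = 3, -3 with eigenvectors (1,3), (1,-3).

y(t) = C_1e^(3t) + C_2e^(-3t)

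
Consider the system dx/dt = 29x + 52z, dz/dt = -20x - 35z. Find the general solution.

Coefficient matrix A = [[29, 52], [-20, -35]].
Characteristic polynomial det(A - λI) = λ^2 + 6λ + 25 = 0.
Eigenvalues λ = -3 ± 4i (complex conjugate pair).
For λ=-3+4i: an eigenvector is (-2,1) - i(-3,2) = (-2 + 3i, 1 - 2i).
A real fundamental pair from Re and Im of e^((-3+4i)t)v: X_1 = e^(-3t)(cos(4t)·(-2,1) + sin(4t)·(-3,2)), X_2 = e^(-3t)(sin(4t)·(-2,1) - cos(4t)·(-3,2)).
General solution: c_1X_1 + c_2X_2.

x(t) = -3c_1e^(-3t)sin(4t) - 2c_1e^(-3t)cos(4t) - 2c_2e^(-3t)sin(4t) + 3c_2e^(-3t)cos(4t), z(t) = 2c_1e^(-3t)sin(4t) + c_1e^(-3t)cos(4t) + c_2e^(-3t)sin(4t) - 2c_2e^(-3t)cos(4t)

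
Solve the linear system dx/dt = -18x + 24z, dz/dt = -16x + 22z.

Coefficient matrix A = [[-18, 24], [-16, 22]].
Characteristic polynomial det(A - λI) = λ^2 - 4λ - 12 = 0.
Eigenvalues λ = -2, 6.
For λ=-2: (A-λI) row 1 is [-16, 24], so an eigenvector is (3, 2).
For λ=6: (A-λI) row 1 is [-24, 24], so an eigenvector is (-1, -1).
General solution: C_1e^(-2t)(3,2) + C_2e^(6t)(-1,-1).

x(t) = 3C_1e^(-2t) - C_2e^(6t), z(t) = 2C_1e^(-2t) - C_2e^(6t)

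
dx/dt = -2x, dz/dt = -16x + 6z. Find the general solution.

x(t) = -c_2e^(-2t), z(t) = c_1e^(6t) - 2c_2e^(-2t)

Coefficient matrix A = [[-2, 0], [-16, 6]].
Characteristic polynomial det(A - λI) = λ^2 - 4λ - 12 = 0.
Eigenvalues λ = 6, -2.
For λ=6: (A-λI) row 1 is [-8, 0], so an eigenvector is (0, 1).
For λ=-2: (A-λI) row 2 is [-16, 8], so an eigenvector is (-1, -2).
General solution: c_1e^(6t)(0,1) + c_2e^(-2t)(-1,-2).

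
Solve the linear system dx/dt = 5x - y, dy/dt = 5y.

x(t) = K_1e^(5t) + K_2te^(5t) + 2K_2e^(5t), y(t) = -K_2e^(5t)

Coefficient matrix A = [[5, -1], [0, 5]].
Characteristic polynomial det(A - λI) = λ^2 - 10λ + 25 = 0.
Single eigenvalue λ = 5 with algebraic multiplicity 2.
Eigenvector v = (1,0); generalized eigenvector w with (A-λI)w=v is (2,-1).
General solution: e^(5t)[K_1·v + K_2·(t·v + w)].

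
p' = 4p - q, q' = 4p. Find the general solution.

p(t) = -C_1e^(2t) - C_2te^(2t) - C_2e^(2t), q(t) = -2C_1e^(2t) - 2C_2te^(2t) - C_2e^(2t)

Coefficient matrix A = [[4, -1], [4, 0]].
Characteristic polynomial det(A - λI) = λ^2 - 4λ + 4 = 0.
Single eigenvalue λ = 2 with algebraic multiplicity 2.
Eigenvector v = (-1,-2); generalized eigenvector w with (A-λI)w=v is (-1,-1).
General solution: e^(2t)[C_1·v + C_2·(t·v + w)].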